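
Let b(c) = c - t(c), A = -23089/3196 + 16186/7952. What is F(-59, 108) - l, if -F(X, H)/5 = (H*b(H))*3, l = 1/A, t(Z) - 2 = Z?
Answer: 53411851984/16484159 ≈ 3240.2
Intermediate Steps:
t(Z) = 2 + Z
A = -16484159/3176824 (A = -23089*1/3196 + 16186*(1/7952) = -23089/3196 + 8093/3976 = -16484159/3176824 ≈ -5.1889)
l = -3176824/16484159 (l = 1/(-16484159/3176824) = -3176824/16484159 ≈ -0.19272)
b(c) = -2 (b(c) = c - (2 + c) = c + (-2 - c) = -2)
F(X, H) = 30*H (F(X, H) = -5*H*(-2)*3 = -5*(-2*H)*3 = -(-30)*H = 30*H)
F(-59, 108) - l = 30*108 - 1*(-3176824/16484159) = 3240 + 3176824/16484159 = 53411851984/16484159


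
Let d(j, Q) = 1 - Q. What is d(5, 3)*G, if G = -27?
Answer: 54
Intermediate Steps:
d(5, 3)*G = (1 - 1*3)*(-27) = (1 - 3)*(-27) = -2*(-27) = 54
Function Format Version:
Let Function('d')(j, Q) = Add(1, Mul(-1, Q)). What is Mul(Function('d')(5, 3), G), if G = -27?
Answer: 54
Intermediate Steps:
Mul(Function('d')(5, 3), G) = Mul(Add(1, Mul(-1, 3)), -27) = Mul(Add(1, -3), -27) = Mul(-2, -27) = 54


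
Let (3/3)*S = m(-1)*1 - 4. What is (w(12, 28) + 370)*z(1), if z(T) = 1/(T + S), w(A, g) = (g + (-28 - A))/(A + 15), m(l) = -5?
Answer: -1663/36 ≈ -46.194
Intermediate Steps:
S = -9 (S = -5*1 - 4 = -5 - 4 = -9)
w(A, g) = (-28 + g - A)/(15 + A)
z(T) = 1/(-9 + T) (z(T) = 1/(T - 9) = 1/(-9 + T))
(w(12, 28) + 370)*z(1) = ((-28 + 28 - 1*12)/(15 + 12) + 370)/(-9 + 1) = ((-28 + 28 - 12)/27 + 370)/(-8) = ((1/27)*(-12) + 370)*(-1/8) = (-4/9 + 370)*(-1/8) = (3326/9)*(-1/8) = -1663/36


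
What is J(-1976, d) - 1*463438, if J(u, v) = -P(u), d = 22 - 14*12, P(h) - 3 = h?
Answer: -461465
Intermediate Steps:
P(h) = 3 + h
d = -146 (d = 22 - 168 = -146)
J(u, v) = -3 - u (J(u, v) = -(3 + u) = -3 - u)
J(-1976, d) - 1*463438 = (-3 - 1*(-1976)) - 1*463438 = (-3 + 1976) - 463438 = 1973 - 463438 = -461465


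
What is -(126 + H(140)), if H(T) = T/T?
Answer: -127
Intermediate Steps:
H(T) = 1
-(126 + H(140)) = -(126 + 1) = -1*127 = -127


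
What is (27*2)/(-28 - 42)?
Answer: -27/35 ≈ -0.77143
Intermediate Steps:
(27*2)/(-28 - 42) = 54/(-70) = 54*(-1/70) = -27/35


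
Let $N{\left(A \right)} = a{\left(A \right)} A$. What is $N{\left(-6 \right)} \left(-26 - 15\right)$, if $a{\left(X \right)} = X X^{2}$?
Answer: $-53136$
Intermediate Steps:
$a{\left(X \right)} = X^{3}$
$N{\left(A \right)} = A^{4}$ ($N{\left(A \right)} = A^{3} A = A^{4}$)
$N{\left(-6 \right)} \left(-26 - 15\right) = \left(-6\right)^{4} \left(-26 - 15\right) = 1296 \left(-41\right) = -53136$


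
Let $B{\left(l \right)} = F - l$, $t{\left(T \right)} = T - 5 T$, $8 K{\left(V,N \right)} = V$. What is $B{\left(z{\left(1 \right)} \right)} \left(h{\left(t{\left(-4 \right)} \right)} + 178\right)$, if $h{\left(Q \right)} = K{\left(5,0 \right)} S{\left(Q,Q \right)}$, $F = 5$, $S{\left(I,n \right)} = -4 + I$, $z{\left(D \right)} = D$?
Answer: $742$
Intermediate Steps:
$K{\left(V,N \right)} = \frac{V}{8}$
$t{\left(T \right)} = - 4 T$
$B{\left(l \right)} = 5 - l$
$h{\left(Q \right)} = - \frac{5}{2} + \frac{5 Q}{8}$ ($h{\left(Q \right)} = \frac{1}{8} \cdot 5 \left(-4 + Q\right) = \frac{5 \left(-4 + Q\right)}{8} = - \frac{5}{2} + \frac{5 Q}{8}$)
$B{\left(z{\left(1 \right)} \right)} \left(h{\left(t{\left(-4 \right)} \right)} + 178\right) = \left(5 - 1\right) \left(\left(- \frac{5}{2} + \frac{5 \left(\left(-4\right) \left(-4\right)\right)}{8}\right) + 178\right) = \left(5 - 1\right) \left(\left(- \frac{5}{2} + \frac{5}{8} \cdot 16\right) + 178\right) = 4 \left(\left(- \frac{5}{2} + 10\right) + 178\right) = 4 \left(\frac{15}{2} + 178\right) = 4 \cdot \frac{371}{2} = 742$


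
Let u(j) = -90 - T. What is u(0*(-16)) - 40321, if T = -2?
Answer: -40409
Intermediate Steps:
u(j) = -88 (u(j) = -90 - 1*(-2) = -90 + 2 = -88)
u(0*(-16)) - 40321 = -88 - 40321 = -40409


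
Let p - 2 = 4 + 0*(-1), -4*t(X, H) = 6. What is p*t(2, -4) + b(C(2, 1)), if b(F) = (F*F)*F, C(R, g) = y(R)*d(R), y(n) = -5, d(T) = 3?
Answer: -3384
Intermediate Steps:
t(X, H) = -3/2 (t(X, H) = -1/4*6 = -3/2)
p = 6 (p = 2 + (4 + 0*(-1)) = 2 + (4 + 0) = 2 + 4 = 6)
C(R, g) = -15 (C(R, g) = -5*3 = -15)
b(F) = F**3 (b(F) = F**2*F = F**3)
p*t(2, -4) + b(C(2, 1)) = 6*(-3/2) + (-15)**3 = -9 - 3375 = -3384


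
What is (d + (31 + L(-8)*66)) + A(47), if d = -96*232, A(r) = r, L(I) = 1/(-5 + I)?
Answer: -288588/13 ≈ -22199.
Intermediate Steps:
d = -22272
(d + (31 + L(-8)*66)) + A(47) = (-22272 + (31 + 66/(-5 - 8))) + 47 = (-22272 + (31 + 66/(-13))) + 47 = (-22272 + (31 - 1/13*66)) + 47 = (-22272 + (31 - 66/13)) + 47 = (-22272 + 337/13) + 47 = -289199/13 + 47 = -288588/13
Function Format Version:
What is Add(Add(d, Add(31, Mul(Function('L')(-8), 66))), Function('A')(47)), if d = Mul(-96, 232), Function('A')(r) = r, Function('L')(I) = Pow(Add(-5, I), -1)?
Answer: Rational(-288588, 13) ≈ -22199.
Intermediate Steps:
d = -22272
Add(Add(d, Add(31, Mul(Function('L')(-8), 66))), Function('A')(47)) = Add(Add(-22272, Add(31, Mul(Pow(Add(-5, -8), -1), 66))), 47) = Add(Add(-22272, Add(31, Mul(Pow(-13, -1), 66))), 47) = Add(Add(-22272, Add(31, Mul(Rational(-1, 13), 66))), 47) = Add(Add(-22272, Add(31, Rational(-66, 13))), 47) = Add(Add(-22272, Rational(337, 13)), 47) = Add(Rational(-289199, 13), 47) = Rational(-288588, 13)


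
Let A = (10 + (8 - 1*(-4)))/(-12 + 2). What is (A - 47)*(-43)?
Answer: 10578/5 ≈ 2115.6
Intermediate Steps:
A = -11/5 (A = (10 + (8 + 4))/(-10) = (10 + 12)*(-⅒) = 22*(-⅒) = -11/5 ≈ -2.2000)
(A - 47)*(-43) = (-11/5 - 47)*(-43) = -246/5*(-43) = 10578/5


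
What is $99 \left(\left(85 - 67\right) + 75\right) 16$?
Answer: $147312$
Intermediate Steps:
$99 \left(\left(85 - 67\right) + 75\right) 16 = 99 \left(18 + 75\right) 16 = 99 \cdot 93 \cdot 16 = 9207 \cdot 16 = 147312$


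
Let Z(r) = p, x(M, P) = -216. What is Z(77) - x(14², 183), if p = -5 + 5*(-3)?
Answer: 196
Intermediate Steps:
p = -20 (p = -5 - 15 = -20)
Z(r) = -20
Z(77) - x(14², 183) = -20 - 1*(-216) = -20 + 216 = 196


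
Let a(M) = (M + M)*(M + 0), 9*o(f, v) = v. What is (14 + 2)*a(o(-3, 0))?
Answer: 0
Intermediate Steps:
o(f, v) = v/9
a(M) = 2*M² (a(M) = (2*M)*M = 2*M²)
(14 + 2)*a(o(-3, 0)) = (14 + 2)*(2*((⅑)*0)²) = 16*(2*0²) = 16*(2*0) = 16*0 = 0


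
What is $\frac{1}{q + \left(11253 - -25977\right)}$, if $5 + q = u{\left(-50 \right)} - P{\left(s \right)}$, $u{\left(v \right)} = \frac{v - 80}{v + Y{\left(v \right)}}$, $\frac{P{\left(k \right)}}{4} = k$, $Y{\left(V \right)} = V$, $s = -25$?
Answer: $\frac{10}{373263} \approx 2.6791 \cdot 10^{-5}$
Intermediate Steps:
$P{\left(k \right)} = 4 k$
$u{\left(v \right)} = \frac{-80 + v}{2 v}$ ($u{\left(v \right)} = \frac{v - 80}{v + v} = \frac{-80 + v}{2 v}$)
$q = \frac{963}{10}$ ($q = -5 + \left(\frac{-80 - 50}{2 \left(-50\right)} - 4 \left(-25\right)\right) = -5 + \left(\frac{1}{2} \left(- \frac{1}{50}\right) \left(-130\right) - -100\right) = -5 + \left(\frac{13}{10} + 100\right) = -5 + \frac{1013}{10} = \frac{963}{10} \approx 96.3$)
$\frac{1}{q + \left(11253 - -25977\right)} = \frac{1}{\frac{963}{10} + \left(11253 - -25977\right)} = \frac{1}{\frac{963}{10} + \left(11253 + 25977\right)} = \frac{1}{\frac{963}{10} + 37230} = \frac{1}{\frac{373263}{10}} = \frac{10}{373263}$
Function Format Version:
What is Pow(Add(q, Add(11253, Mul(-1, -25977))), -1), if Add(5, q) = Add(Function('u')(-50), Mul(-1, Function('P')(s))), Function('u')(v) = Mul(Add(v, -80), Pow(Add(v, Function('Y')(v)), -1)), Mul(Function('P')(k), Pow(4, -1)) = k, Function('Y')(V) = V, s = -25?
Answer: Rational(10, 373263) ≈ 2.6791e-5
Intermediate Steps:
Function('P')(k) = Mul(4, k)
Function('u')(v) = Mul(Rational(1, 2), Pow(v, -1), Add(-80, v)) (Function('u')(v) = Mul(Add(v, -80), Pow(Add(v, v), -1)) = Mul(Add(-80, v), Pow(Mul(2, v), -1)) = Mul(Add(-80, v), Mul(Rational(1, 2), Pow(v, -1))) = Mul(Rational(1, 2), Pow(v, -1), Add(-80, v)))
q = Rational(963, 10) (q = Add(-5, Add(Mul(Rational(1, 2), Pow(-50, -1), Add(-80, -50)), Mul(-1, Mul(4, -25)))) = Add(-5, Add(Mul(Rational(1, 2), Rational(-1, 50), -130), Mul(-1, -100))) = Add(-5, Add(Rational(13, 10), 100)) = Add(-5, Rational(1013, 10)) = Rational(963, 10) ≈ 96.300)
Pow(Add(q, Add(11253, Mul(-1, -25977))), -1) = Pow(Add(Rational(963, 10), Add(11253, Mul(-1, -25977))), -1) = Pow(Add(Rational(963, 10), Add(11253, 25977)), -1) = Pow(Add(Rational(963, 10), 37230), -1) = Pow(Rational(373263, 10), -1) = Rational(10, 373263)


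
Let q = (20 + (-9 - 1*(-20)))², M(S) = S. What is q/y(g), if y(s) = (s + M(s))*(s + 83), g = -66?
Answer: -961/2244 ≈ -0.42825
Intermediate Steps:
y(s) = 2*s*(83 + s) (y(s) = (s + s)*(s + 83) = (2*s)*(83 + s) = 2*s*(83 + s))
q = 961 (q = (20 + (-9 + 20))² = (20 + 11)² = 31² = 961)
q/y(g) = 961/((2*(-66)*(83 - 66))) = 961/((2*(-66)*17)) = 961/(-2244) = 961*(-1/2244) = -961/2244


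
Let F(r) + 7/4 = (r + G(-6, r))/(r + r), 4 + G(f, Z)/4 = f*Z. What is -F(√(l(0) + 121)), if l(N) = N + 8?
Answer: 53/4 + 8*√129/129 ≈ 13.954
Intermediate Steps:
G(f, Z) = -16 + 4*Z*f (G(f, Z) = -16 + 4*(f*Z) = -16 + 4*(Z*f) = -16 + 4*Z*f)
l(N) = 8 + N
F(r) = -7/4 + (-16 - 23*r)/(2*r) (F(r) = -7/4 + (r + (-16 + 4*r*(-6)))/(r + r) = -7/4 + (r + (-16 - 24*r))/((2*r)) = -7/4 + (-16 - 23*r)*(1/(2*r)) = -7/4 + (-16 - 23*r)/(2*r))
-F(√(l(0) + 121)) = -(-53/4 - 8/√((8 + 0) + 121)) = -(-53/4 - 8/√(8 + 121)) = -(-53/4 - 8*√129/129) = 53/4 + 8*√129/129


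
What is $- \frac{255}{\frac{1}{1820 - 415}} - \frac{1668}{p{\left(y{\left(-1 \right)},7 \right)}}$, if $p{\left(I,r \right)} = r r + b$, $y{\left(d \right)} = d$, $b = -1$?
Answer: $- \frac{1433239}{4} \approx -3.5831 \cdot 10^{5}$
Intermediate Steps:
$p{\left(I,r \right)} = -1 + r^{2}$ ($p{\left(I,r \right)} = r r - 1 = r^{2} - 1 = -1 + r^{2}$)
$- \frac{255}{\frac{1}{1820 - 415}} - \frac{1668}{p{\left(y{\left(-1 \right)},7 \right)}} = - \frac{255}{\frac{1}{1820 - 415}} - \frac{1668}{-1 + 7^{2}} = - \frac{255}{\frac{1}{1405}} - \frac{1668}{-1 + 49} = - 255 \frac{1}{\frac{1}{1405}} - \frac{1668}{48} = \left(-255\right) 1405 - \frac{139}{4} = -358275 - \frac{139}{4} = - \frac{1433239}{4}$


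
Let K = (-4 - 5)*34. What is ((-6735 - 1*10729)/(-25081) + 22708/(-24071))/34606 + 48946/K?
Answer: -19665467089127075/122944319467893 ≈ -159.95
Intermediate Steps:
K = -306 (K = -9*34 = -306)
((-6735 - 1*10729)/(-25081) + 22708/(-24071))/34606 + 48946/K = ((-6735 - 1*10729)/(-25081) + 22708/(-24071))/34606 + 48946/(-306) = ((-6735 - 10729)*(-1/25081) + 22708*(-1/24071))*(1/34606) + 48946*(-1/306) = (-17464*(-1/25081) - 22708/24071)*(1/34606) - 24473/153 = (17464/25081 - 22708/24071)*(1/34606) - 24473/153 = -149163404/603724751*1/34606 - 24473/153 = -5737054/803557643581 - 24473/153 = -19665467089127075/122944319467893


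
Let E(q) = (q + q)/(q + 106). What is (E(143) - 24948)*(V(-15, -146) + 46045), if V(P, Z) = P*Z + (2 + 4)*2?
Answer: -299699074202/249 ≈ -1.2036e+9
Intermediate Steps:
E(q) = 2*q/(106 + q) (E(q) = (2*q)/(106 + q) = 2*q/(106 + q))
V(P, Z) = 12 + P*Z (V(P, Z) = P*Z + 6*2 = P*Z + 12 = 12 + P*Z)
(E(143) - 24948)*(V(-15, -146) + 46045) = (2*143/(106 + 143) - 24948)*((12 - 15*(-146)) + 46045) = (2*143/249 - 24948)*((12 + 2190) + 46045) = (2*143*(1/249) - 24948)*(2202 + 46045) = (286/249 - 24948)*48247 = -6211766/249*48247 = -299699074202/249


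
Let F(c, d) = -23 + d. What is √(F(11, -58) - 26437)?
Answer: I*√26518 ≈ 162.84*I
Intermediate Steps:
√(F(11, -58) - 26437) = √((-23 - 58) - 26437) = √(-81 - 26437) = √(-26518) = I*√26518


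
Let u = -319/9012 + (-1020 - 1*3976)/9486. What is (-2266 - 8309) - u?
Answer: -150664295569/14247972 ≈ -10574.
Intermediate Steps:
u = -8008331/14247972 (u = -319*1/9012 + (-1020 - 3976)*(1/9486) = -319/9012 - 4996*1/9486 = -319/9012 - 2498/4743 = -8008331/14247972 ≈ -0.56207)
(-2266 - 8309) - u = (-2266 - 8309) - 1*(-8008331/14247972) = -10575 + 8008331/14247972 = -150664295569/14247972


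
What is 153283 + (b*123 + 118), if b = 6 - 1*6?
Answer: 153401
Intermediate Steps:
b = 0 (b = 6 - 6 = 0)
153283 + (b*123 + 118) = 153283 + (0*123 + 118) = 153283 + (0 + 118) = 153283 + 118 = 153401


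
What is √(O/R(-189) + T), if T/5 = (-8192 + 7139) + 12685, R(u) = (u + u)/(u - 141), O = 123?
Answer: √25695915/21 ≈ 241.39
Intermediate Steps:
R(u) = 2*u/(-141 + u) (R(u) = (2*u)/(-141 + u) = 2*u/(-141 + u))
T = 58160 (T = 5*((-8192 + 7139) + 12685) = 5*(-1053 + 12685) = 5*11632 = 58160)
√(O/R(-189) + T) = √(123/((2*(-189)/(-141 - 189))) + 58160) = √(123/((2*(-189)/(-330))) + 58160) = √(123/((2*(-189)*(-1/330))) + 58160) = √(123/(63/55) + 58160) = √(123*(55/63) + 58160) = √(2255/21 + 58160) = √(1223615/21) = √25695915/21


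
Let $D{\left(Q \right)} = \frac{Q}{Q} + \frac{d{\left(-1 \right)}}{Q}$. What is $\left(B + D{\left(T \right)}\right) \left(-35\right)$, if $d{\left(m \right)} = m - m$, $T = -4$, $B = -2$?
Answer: $35$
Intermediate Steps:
$d{\left(m \right)} = 0$
$D{\left(Q \right)} = 1$ ($D{\left(Q \right)} = \frac{Q}{Q} + \frac{0}{Q} = 1 + 0 = 1$)
$\left(B + D{\left(T \right)}\right) \left(-35\right) = \left(-2 + 1\right) \left(-35\right) = \left(-1\right) \left(-35\right) = 35$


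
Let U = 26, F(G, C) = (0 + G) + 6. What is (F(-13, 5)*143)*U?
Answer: -26026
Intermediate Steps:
F(G, C) = 6 + G (F(G, C) = G + 6 = 6 + G)
(F(-13, 5)*143)*U = ((6 - 13)*143)*26 = -7*143*26 = -1001*26 = -26026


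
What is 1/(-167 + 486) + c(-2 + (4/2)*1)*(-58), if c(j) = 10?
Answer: -185019/319 ≈ -580.00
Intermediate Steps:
1/(-167 + 486) + c(-2 + (4/2)*1)*(-58) = 1/(-167 + 486) + 10*(-58) = 1/319 - 580 = -185019/319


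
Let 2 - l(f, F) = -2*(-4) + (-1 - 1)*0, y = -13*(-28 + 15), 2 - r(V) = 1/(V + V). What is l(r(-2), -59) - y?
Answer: -175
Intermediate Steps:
r(V) = 2 - 1/(2*V) (r(V) = 2 - 1/(V + V) = 2 - 1/(2*V))
y = 169 (y = -13*(-13) = 169)
l(f, F) = -6 (l(f, F) = 2 - (-2*(-4) + (-1 - 1)*0) = 2 - (8 - 2*0) = 2 - (8 + 0) = 2 - 1*8 = 2 - 8 = -6)
l(r(-2), -59) - y = -6 - 1*169 = -6 - 169 = -175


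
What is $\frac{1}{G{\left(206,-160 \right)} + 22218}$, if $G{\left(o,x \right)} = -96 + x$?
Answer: $\frac{1}{21962} \approx 4.5533 \cdot 10^{-5}$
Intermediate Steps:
$\frac{1}{G{\left(206,-160 \right)} + 22218} = \frac{1}{\left(-96 - 160\right) + 22218} = \frac{1}{-256 + 22218} = \frac{1}{21962}$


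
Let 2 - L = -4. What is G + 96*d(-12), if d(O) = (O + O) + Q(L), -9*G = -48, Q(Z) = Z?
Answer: -5168/3 ≈ -1722.7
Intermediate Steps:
L = 6 (L = 2 - 1*(-4) = 2 + 4 = 6)
G = 16/3 (G = -⅑*(-48) = 16/3 ≈ 5.3333)
d(O) = 6 + 2*O (d(O) = (O + O) + 6 = 2*O + 6 = 6 + 2*O)
G + 96*d(-12) = 16/3 + 96*(6 + 2*(-12)) = 16/3 + 96*(6 - 24) = 16/3 + 96*(-18) = 16/3 - 1728 = -5168/3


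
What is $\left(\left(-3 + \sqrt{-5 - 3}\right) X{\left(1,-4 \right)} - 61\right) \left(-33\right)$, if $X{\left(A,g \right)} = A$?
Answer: $2112 - 66 i \sqrt{2} \approx 2112.0 - 93.338 i$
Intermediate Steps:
$\left(\left(-3 + \sqrt{-5 - 3}\right) X{\left(1,-4 \right)} - 61\right) \left(-33\right) = \left(\left(-3 + \sqrt{-5 - 3}\right) 1 - 61\right) \left(-33\right) = \left(\left(-3 + \sqrt{-8}\right) 1 - 61\right) \left(-33\right) = \left(\left(-3 + 2 i \sqrt{2}\right) 1 - 61\right) \left(-33\right) = \left(\left(-3 + 2 i \sqrt{2}\right) - 61\right) \left(-33\right) = \left(-64 + 2 i \sqrt{2}\right) \left(-33\right) = 2112 - 66 i \sqrt{2}$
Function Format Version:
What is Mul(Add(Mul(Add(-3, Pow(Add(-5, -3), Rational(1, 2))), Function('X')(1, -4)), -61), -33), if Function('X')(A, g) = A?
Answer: Add(2112, Mul(-66, I, Pow(2, Rational(1, 2)))) ≈ Add(2112.0, Mul(-93.338, I))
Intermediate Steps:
Mul(Add(Mul(Add(-3, Pow(Add(-5, -3), Rational(1, 2))), Function('X')(1, -4)), -61), -33) = Mul(Add(Mul(Add(-3, Pow(Add(-5, -3), Rational(1, 2))), 1), -61), -33) = Mul(Add(Mul(Add(-3, Pow(-8, Rational(1, 2))), 1), -61), -33) = Mul(Add(Mul(Add(-3, Mul(2, I, Pow(2, Rational(1, 2)))), 1), -61), -33) = Mul(Add(Add(-3, Mul(2, I, Pow(2, Rational(1, 2)))), -61), -33) = Mul(Add(-64, Mul(2, I, Pow(2, Rational(1, 2)))), -33) = Add(2112, Mul(-66, I, Pow(2, Rational(1, 2))))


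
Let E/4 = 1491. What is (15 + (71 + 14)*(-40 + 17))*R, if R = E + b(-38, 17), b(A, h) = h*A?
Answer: -10316920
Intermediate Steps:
b(A, h) = A*h
E = 5964 (E = 4*1491 = 5964)
R = 5318 (R = 5964 - 38*17 = 5964 - 646 = 5318)
(15 + (71 + 14)*(-40 + 17))*R = (15 + (71 + 14)*(-40 + 17))*5318 = (15 + 85*(-23))*5318 = (15 - 1955)*5318 = -1940*5318 = -10316920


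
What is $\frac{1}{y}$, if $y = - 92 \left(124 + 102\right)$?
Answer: $- \frac{1}{20792} \approx -4.8095 \cdot 10^{-5}$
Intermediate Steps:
$y = -20792$ ($y = \left(-92\right) 226 = -20792$)
$\frac{1}{y} = \frac{1}{-20792} = - \frac{1}{20792}$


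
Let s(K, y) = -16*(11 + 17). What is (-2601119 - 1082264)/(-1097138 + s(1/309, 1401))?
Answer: 3683383/1097586 ≈ 3.3559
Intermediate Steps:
s(K, y) = -448 (s(K, y) = -16*28 = -448)
(-2601119 - 1082264)/(-1097138 + s(1/309, 1401)) = (-2601119 - 1082264)/(-1097138 - 448) = -3683383/(-1097586) = -3683383*(-1/1097586) = 3683383/1097586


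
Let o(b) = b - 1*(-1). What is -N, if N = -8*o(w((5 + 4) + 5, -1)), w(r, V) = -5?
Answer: -32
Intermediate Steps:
o(b) = 1 + b (o(b) = b + 1 = 1 + b)
N = 32 (N = -8*(1 - 5) = -8*(-4) = 32)
-N = -1*32 = -32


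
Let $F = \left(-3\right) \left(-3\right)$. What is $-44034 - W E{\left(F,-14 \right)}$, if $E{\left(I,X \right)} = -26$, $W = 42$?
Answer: $-42942$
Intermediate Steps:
$F = 9$
$-44034 - W E{\left(F,-14 \right)} = -44034 - 42 \left(-26\right) = -44034 - -1092 = -44034 + 1092 = -42942$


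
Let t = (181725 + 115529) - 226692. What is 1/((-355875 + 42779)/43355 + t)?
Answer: 43355/3058902414 ≈ 1.4173e-5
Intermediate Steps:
t = 70562 (t = 297254 - 226692 = 70562)
1/((-355875 + 42779)/43355 + t) = 1/((-355875 + 42779)/43355 + 70562) = 1/(-313096*1/43355 + 70562) = 1/(-313096/43355 + 70562) = 1/(3058902414/43355) = 43355/3058902414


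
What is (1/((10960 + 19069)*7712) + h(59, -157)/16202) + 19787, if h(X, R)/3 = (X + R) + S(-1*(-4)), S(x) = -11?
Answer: 37121544189830229/1876059132448 ≈ 19787.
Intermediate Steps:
h(X, R) = -33 + 3*R + 3*X (h(X, R) = 3*((X + R) - 11) = 3*((R + X) - 11) = 3*(-11 + R + X) = -33 + 3*R + 3*X)
(1/((10960 + 19069)*7712) + h(59, -157)/16202) + 19787 = (1/((10960 + 19069)*7712) + (-33 + 3*(-157) + 3*59)/16202) + 19787 = ((1/7712)/30029 + (-33 - 471 + 177)*(1/16202)) + 19787 = ((1/30029)*(1/7712) - 327*1/16202) + 19787 = (1/231583648 - 327/16202) + 19787 = -37863918347/1876059132448 + 19787 = 37121544189830229/1876059132448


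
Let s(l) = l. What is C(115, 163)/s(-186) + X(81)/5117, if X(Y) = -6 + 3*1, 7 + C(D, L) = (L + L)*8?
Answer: -4436625/317254 ≈ -13.984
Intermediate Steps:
C(D, L) = -7 + 16*L (C(D, L) = -7 + (L + L)*8 = -7 + (2*L)*8 = -7 + 16*L)
X(Y) = -3 (X(Y) = -6 + 3 = -3)
C(115, 163)/s(-186) + X(81)/5117 = (-7 + 16*163)/(-186) - 3/5117 = (-7 + 2608)*(-1/186) - 3*1/5117 = 2601*(-1/186) - 3/5117 = -867/62 - 3/5117 = -4436625/317254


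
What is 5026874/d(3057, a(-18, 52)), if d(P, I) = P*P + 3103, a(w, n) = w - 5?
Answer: 2513437/4674176 ≈ 0.53773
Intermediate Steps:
a(w, n) = -5 + w
d(P, I) = 3103 + P**2 (d(P, I) = P**2 + 3103 = 3103 + P**2)
5026874/d(3057, a(-18, 52)) = 5026874/(3103 + 3057**2) = 5026874/(3103 + 9345249) = 5026874/9348352 = 5026874*(1/9348352) = 2513437/4674176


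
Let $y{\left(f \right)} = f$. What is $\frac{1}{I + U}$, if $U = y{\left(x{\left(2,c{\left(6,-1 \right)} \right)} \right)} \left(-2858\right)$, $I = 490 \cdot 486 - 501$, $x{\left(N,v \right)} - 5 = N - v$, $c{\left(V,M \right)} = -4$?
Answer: $\frac{1}{206201} \approx 4.8496 \cdot 10^{-6}$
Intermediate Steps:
$x{\left(N,v \right)} = 5 + N - v$ ($x{\left(N,v \right)} = 5 + \left(N - v\right) = 5 + N - v$)
$I = 237639$ ($I = 238140 - 501 = 237639$)
$U = -31438$ ($U = \left(5 + 2 - -4\right) \left(-2858\right) = \left(5 + 2 + 4\right) \left(-2858\right) = 11 \left(-2858\right) = -31438$)
$\frac{1}{I + U} = \frac{1}{237639 - 31438} = \frac{1}{206201}$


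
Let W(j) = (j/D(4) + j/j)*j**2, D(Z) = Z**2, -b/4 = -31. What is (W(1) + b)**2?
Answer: 4004001/256 ≈ 15641.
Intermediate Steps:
b = 124 (b = -4*(-31) = 124)
W(j) = j**2*(1 + j/16) (W(j) = (j/(4**2) + j/j)*j**2 = (j/16 + 1)*j**2 = (1 + j/16)*j**2 = j**2*(1 + j/16))
(W(1) + b)**2 = ((1/16)*1**2*(16 + 1) + 124)**2 = ((1/16)*1*17 + 124)**2 = (17/16 + 124)**2 = (2001/16)**2 = 4004001/256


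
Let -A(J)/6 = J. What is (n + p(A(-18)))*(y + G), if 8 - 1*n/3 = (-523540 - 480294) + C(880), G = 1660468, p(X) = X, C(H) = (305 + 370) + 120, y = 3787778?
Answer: 16395128827254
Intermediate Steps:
A(J) = -6*J
C(H) = 795 (C(H) = 675 + 120 = 795)
n = 3009141 (n = 24 - 3*((-523540 - 480294) + 795) = 24 - 3*(-1003834 + 795) = 24 - 3*(-1003039) = 24 + 3009117 = 3009141)
(n + p(A(-18)))*(y + G) = (3009141 - 6*(-18))*(3787778 + 1660468) = (3009141 + 108)*5448246 = 3009249*5448246 = 16395128827254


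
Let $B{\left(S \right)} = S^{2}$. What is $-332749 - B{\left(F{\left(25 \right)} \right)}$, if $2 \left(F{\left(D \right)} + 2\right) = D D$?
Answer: $- \frac{1716637}{4} \approx -4.2916 \cdot 10^{5}$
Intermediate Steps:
$F{\left(D \right)} = -2 + \frac{D^{2}}{2}$ ($F{\left(D \right)} = -2 + \frac{D D}{2} = -2 + \frac{D^{2}}{2}$)
$-332749 - B{\left(F{\left(25 \right)} \right)} = -332749 - \left(-2 + \frac{25^{2}}{2}\right)^{2} = -332749 - \left(-2 + \frac{1}{2} \cdot 625\right)^{2} = -332749 - \left(-2 + \frac{625}{2}\right)^{2} = -332749 - \left(\frac{621}{2}\right)^{2} = -332749 - \frac{385641}{4} = - \frac{1716637}{4}$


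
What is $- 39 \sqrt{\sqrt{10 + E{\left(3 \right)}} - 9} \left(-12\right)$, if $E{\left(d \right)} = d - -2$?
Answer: $468 \sqrt{-9 + \sqrt{15}} \approx 1059.7 i$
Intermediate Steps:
$E{\left(d \right)} = 2 + d$ ($E{\left(d \right)} = d + 2 = 2 + d$)
$- 39 \sqrt{\sqrt{10 + E{\left(3 \right)}} - 9} \left(-12\right) = - 39 \sqrt{\sqrt{10 + \left(2 + 3\right)} - 9} \left(-12\right) = - 39 \sqrt{\sqrt{10 + 5} - 9} \left(-12\right) = - 39 \sqrt{\sqrt{15} - 9} \left(-12\right) = - 39 \sqrt{-9 + \sqrt{15}} \left(-12\right) = 468 \sqrt{-9 + \sqrt{15}}$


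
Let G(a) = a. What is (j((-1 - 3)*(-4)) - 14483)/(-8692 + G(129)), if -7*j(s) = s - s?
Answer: 14483/8563 ≈ 1.6913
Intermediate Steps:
j(s) = 0 (j(s) = -(s - s)/7 = -⅐*0 = 0)
(j((-1 - 3)*(-4)) - 14483)/(-8692 + G(129)) = (0 - 14483)/(-8692 + 129) = -14483/(-8563) = -14483*(-1/8563) = 14483/8563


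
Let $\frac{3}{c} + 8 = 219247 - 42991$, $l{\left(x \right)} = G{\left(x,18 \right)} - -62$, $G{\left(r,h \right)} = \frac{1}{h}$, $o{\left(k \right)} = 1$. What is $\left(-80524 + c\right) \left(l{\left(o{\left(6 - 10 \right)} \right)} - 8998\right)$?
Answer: $\frac{2282771820114803}{3172464} \approx 7.1956 \cdot 10^{8}$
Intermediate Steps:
$l{\left(x \right)} = \frac{1117}{18}$ ($l{\left(x \right)} = \frac{1}{18} - -62 = \frac{1}{18} + 62 = \frac{1117}{18}$)
$c = \frac{3}{176248}$ ($c = \frac{3}{-8 + \left(219247 - 42991\right)} = \frac{3}{-8 + 176256} = \frac{3}{176248} \approx 1.7021 \cdot 10^{-5}$)
$\left(-80524 + c\right) \left(l{\left(o{\left(6 - 10 \right)} \right)} - 8998\right) = \left(-80524 + \frac{3}{176248}\right) \left(\frac{1117}{18} - 8998\right) = \left(- \frac{14192193949}{176248}\right) \left(- \frac{160847}{18}\right) = \frac{2282771820114803}{3172464}$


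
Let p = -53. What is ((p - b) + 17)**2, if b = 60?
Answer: 9216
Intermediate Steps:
((p - b) + 17)**2 = ((-53 - 1*60) + 17)**2 = ((-53 - 60) + 17)**2 = (-113 + 17)**2 = (-96)**2 = 9216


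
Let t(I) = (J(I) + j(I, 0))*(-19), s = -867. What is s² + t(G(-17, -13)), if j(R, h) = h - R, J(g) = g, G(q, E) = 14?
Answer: 751689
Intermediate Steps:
t(I) = 0 (t(I) = (I + (0 - I))*(-19) = (I - I)*(-19) = 0*(-19) = 0)
s² + t(G(-17, -13)) = (-867)² + 0 = 751689 + 0 = 751689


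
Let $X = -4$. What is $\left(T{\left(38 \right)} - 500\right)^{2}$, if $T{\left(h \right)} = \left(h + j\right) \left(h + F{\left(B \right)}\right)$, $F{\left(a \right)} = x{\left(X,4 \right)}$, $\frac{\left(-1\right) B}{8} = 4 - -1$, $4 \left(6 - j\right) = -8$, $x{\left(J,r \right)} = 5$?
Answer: $2184484$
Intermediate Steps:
$j = 8$ ($j = 6 - -2 = 6 + 2 = 8$)
$B = -40$ ($B = - 8 \left(4 - -1\right) = - 8 \left(4 + 1\right) = \left(-8\right) 5 = -40$)
$F{\left(a \right)} = 5$
$T{\left(h \right)} = \left(5 + h\right) \left(8 + h\right)$ ($T{\left(h \right)} = \left(h + 8\right) \left(h + 5\right) = \left(8 + h\right) \left(5 + h\right) = \left(5 + h\right) \left(8 + h\right)$)
$\left(T{\left(38 \right)} - 500\right)^{2} = \left(\left(40 + 38^{2} + 13 \cdot 38\right) - 500\right)^{2} = \left(\left(40 + 1444 + 494\right) - 500\right)^{2} = \left(1978 - 500\right)^{2} = 1478^{2} = 2184484$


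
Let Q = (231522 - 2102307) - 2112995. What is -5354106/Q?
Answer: 2677053/1991890 ≈ 1.3440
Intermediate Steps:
Q = -3983780 (Q = -1870785 - 2112995 = -3983780)
-5354106/Q = -5354106/(-3983780) = -5354106*(-1/3983780) = 2677053/1991890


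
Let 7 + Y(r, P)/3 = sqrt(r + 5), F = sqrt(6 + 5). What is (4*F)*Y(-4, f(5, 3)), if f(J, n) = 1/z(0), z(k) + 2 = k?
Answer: -72*sqrt(11) ≈ -238.80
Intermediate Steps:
z(k) = -2 + k
f(J, n) = -1/2 (f(J, n) = 1/(-2 + 0) = 1/(-2) = -1/2)
F = sqrt(11) ≈ 3.3166
Y(r, P) = -21 + 3*sqrt(5 + r) (Y(r, P) = -21 + 3*sqrt(r + 5) = -21 + 3*sqrt(5 + r))
(4*F)*Y(-4, f(5, 3)) = (4*sqrt(11))*(-21 + 3*sqrt(5 - 4)) = (4*sqrt(11))*(-21 + 3*sqrt(1)) = (4*sqrt(11))*(-21 + 3*1) = (4*sqrt(11))*(-21 + 3) = (4*sqrt(11))*(-18) = -72*sqrt(11)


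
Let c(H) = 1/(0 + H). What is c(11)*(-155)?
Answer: -155/11 ≈ -14.091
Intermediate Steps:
c(H) = 1/H
c(11)*(-155) = -155/11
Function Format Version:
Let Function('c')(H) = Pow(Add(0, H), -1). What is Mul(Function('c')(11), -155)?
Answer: Rational(-155, 11) ≈ -14.091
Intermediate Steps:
Function('c')(H) = Pow(H, -1)
Mul(Function('c')(11), -155) = Mul(Pow(11, -1), -155) = Mul(Rational(1, 11), -155) = Rational(-155, 11)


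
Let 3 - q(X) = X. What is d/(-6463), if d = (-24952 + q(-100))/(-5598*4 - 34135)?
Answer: -24849/365334001 ≈ -6.8017e-5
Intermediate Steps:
q(X) = 3 - X
d = 24849/56527 (d = (-24952 + (3 - 1*(-100)))/(-5598*4 - 34135) = (-24952 + (3 + 100))/(-22392 - 34135) = (-24952 + 103)/(-56527) = -24849*(-1/56527) = 24849/56527 ≈ 0.43960)
d/(-6463) = (24849/56527)/(-6463) = (24849/56527)*(-1/6463) = -24849/365334001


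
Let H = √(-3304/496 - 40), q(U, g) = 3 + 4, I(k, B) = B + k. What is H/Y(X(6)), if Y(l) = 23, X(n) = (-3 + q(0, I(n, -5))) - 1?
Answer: I*√179366/1426 ≈ 0.297*I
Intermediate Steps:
q(U, g) = 7
X(n) = 3 (X(n) = (-3 + 7) - 1 = 4 - 1 = 3)
H = I*√179366/62 (H = √(-3304*1/496 - 40) = √(-413/62 - 40) = √(-2893/62) = I*√179366/62 ≈ 6.8309*I)
H/Y(X(6)) = (I*√179366/62)/23 = (I*√179366/62)*(1/23) = I*√179366/1426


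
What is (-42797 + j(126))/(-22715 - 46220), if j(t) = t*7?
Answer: 8383/13787 ≈ 0.60804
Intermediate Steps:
j(t) = 7*t
(-42797 + j(126))/(-22715 - 46220) = (-42797 + 7*126)/(-22715 - 46220) = (-42797 + 882)/(-68935) = -41915*(-1/68935) = 8383/13787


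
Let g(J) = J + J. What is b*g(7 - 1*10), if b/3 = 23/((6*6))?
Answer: -23/2 ≈ -11.500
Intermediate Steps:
g(J) = 2*J
b = 23/12 (b = 3*(23/((6*6))) = 3*(23/36) = 23/12 ≈ 1.9167)
b*g(7 - 1*10) = 23*(2*(7 - 1*10))/12 = 23*(2*(7 - 10))/12 = 23*(2*(-3))/12 = (23/12)*(-6) = -23/2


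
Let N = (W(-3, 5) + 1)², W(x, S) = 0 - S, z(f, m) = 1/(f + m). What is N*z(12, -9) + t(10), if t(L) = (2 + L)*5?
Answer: 196/3 ≈ 65.333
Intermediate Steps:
t(L) = 10 + 5*L
W(x, S) = -S
N = 16 (N = (-1*5 + 1)² = (-5 + 1)² = (-4)² = 16)
N*z(12, -9) + t(10) = 16/(12 - 9) + (10 + 5*10) = 16/3 + (10 + 50) = 16*(⅓) + 60 = 16/3 + 60 = 196/3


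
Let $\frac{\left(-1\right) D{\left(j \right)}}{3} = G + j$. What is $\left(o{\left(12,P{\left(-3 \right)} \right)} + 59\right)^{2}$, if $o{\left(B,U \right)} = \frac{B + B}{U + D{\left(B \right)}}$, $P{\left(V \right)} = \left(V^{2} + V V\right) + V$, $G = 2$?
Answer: $\frac{273529}{81} \approx 3376.9$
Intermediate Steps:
$D{\left(j \right)} = -6 - 3 j$ ($D{\left(j \right)} = - 3 \left(2 + j\right) = -6 - 3 j$)
$P{\left(V \right)} = V + 2 V^{2}$ ($P{\left(V \right)} = \left(V^{2} + V^{2}\right) + V = 2 V^{2} + V = V + 2 V^{2}$)
$o{\left(B,U \right)} = \frac{2 B}{-6 + U - 3 B}$ ($o{\left(B,U \right)} = \frac{B + B}{U - \left(6 + 3 B\right)} = \frac{2 B}{-6 + U - 3 B}$)
$\left(o{\left(12,P{\left(-3 \right)} \right)} + 59\right)^{2} = \left(\left(-2\right) 12 \frac{1}{6 - - 3 \left(1 + 2 \left(-3\right)\right) + 3 \cdot 12} + 59\right)^{2} = \left(\left(-2\right) 12 \frac{1}{6 - - 3 \left(1 - 6\right) + 36} + 59\right)^{2} = \left(\left(-2\right) 12 \frac{1}{6 - \left(-3\right) \left(-5\right) + 36} + 59\right)^{2} = \left(\left(-2\right) 12 \frac{1}{6 - 15 + 36} + 59\right)^{2} = \left(\left(-2\right) 12 \cdot \frac{1}{27} + 59\right)^{2} = \left(- \frac{8}{9} + 59\right)^{2} = \left(\frac{523}{9}\right)^{2} = \frac{273529}{81}$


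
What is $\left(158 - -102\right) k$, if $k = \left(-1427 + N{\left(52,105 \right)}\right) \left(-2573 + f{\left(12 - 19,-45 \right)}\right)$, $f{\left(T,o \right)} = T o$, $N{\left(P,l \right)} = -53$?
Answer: $868878400$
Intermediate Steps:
$k = 3341840$ ($k = \left(-1427 - 53\right) \left(-2573 + \left(12 - 19\right) \left(-45\right)\right) = - 1480 \left(-2573 - -315\right) = - 1480 \left(-2573 + 315\right) = \left(-1480\right) \left(-2258\right) = 3341840$)
$\left(158 - -102\right) k = \left(158 - -102\right) 3341840 = \left(158 + 102\right) 3341840 = 260 \cdot 3341840 = 868878400$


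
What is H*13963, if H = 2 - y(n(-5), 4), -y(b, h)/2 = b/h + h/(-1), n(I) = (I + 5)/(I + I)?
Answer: -83778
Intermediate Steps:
n(I) = (5 + I)/(2*I) (n(I) = (5 + I)/((2*I)) = (5 + I)*(1/(2*I)) = (5 + I)/(2*I))
y(b, h) = 2*h - 2*b/h (y(b, h) = -2*(b/h + h/(-1)) = -2*(b/h + h*(-1)) = -2*(b/h - h) = -2*(-h + b/h) = 2*h - 2*b/h)
H = -6 (H = 2 - (2*4 - 2*(½)*(5 - 5)/(-5)/4) = 2 - (8 - 2*(½)*(-⅕)*0*¼) = 2 - (8 - 2*0*¼) = 2 - (8 + 0) = 2 - 1*8 = 2 - 8 = -6)
H*13963 = -6*13963 = -83778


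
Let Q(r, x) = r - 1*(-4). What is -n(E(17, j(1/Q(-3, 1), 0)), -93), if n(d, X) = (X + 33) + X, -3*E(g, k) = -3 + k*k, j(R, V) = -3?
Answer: 153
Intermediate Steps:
Q(r, x) = 4 + r (Q(r, x) = r + 4 = 4 + r)
E(g, k) = 1 - k**2/3 (E(g, k) = -(-3 + k*k)/3 = -(-3 + k**2)/3 = 1 - k**2/3)
n(d, X) = 33 + 2*X (n(d, X) = (33 + X) + X = 33 + 2*X)
-n(E(17, j(1/Q(-3, 1), 0)), -93) = -(33 + 2*(-93)) = -(33 - 186) = -1*(-153) = 153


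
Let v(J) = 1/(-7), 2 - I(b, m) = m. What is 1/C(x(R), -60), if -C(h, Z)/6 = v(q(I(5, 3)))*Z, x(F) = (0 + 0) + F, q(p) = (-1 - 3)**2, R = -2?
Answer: -7/360 ≈ -0.019444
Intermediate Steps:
I(b, m) = 2 - m
q(p) = 16 (q(p) = (-4)**2 = 16)
v(J) = -1/7
x(F) = F (x(F) = 0 + F = F)
C(h, Z) = 6*Z/7 (C(h, Z) = -(-6)*Z/7 = 6*Z/7)
1/C(x(R), -60) = 1/((6/7)*(-60)) = 1/(-360/7) = -7/360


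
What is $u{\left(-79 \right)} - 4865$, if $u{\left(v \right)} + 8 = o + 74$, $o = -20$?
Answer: $-4819$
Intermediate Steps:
$u{\left(v \right)} = 46$ ($u{\left(v \right)} = -8 + \left(-20 + 74\right) = -8 + 54 = 46$)
$u{\left(-79 \right)} - 4865 = 46 - 4865 = -4819$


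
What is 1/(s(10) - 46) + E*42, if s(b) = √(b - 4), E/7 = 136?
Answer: 42183097/1055 - √6/2110 ≈ 39984.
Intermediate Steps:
E = 952 (E = 7*136 = 952)
s(b) = √(-4 + b)
1/(s(10) - 46) + E*42 = 1/(√(-4 + 10) - 46) + 952*42 = 1/(√6 - 46) + 39984 = 1/(-46 + √6) + 39984 = 39984 + 1/(-46 + √6)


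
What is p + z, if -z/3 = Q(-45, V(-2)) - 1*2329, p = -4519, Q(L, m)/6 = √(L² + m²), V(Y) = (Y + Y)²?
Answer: 2468 - 18*√2281 ≈ 1608.3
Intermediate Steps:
V(Y) = 4*Y² (V(Y) = (2*Y)² = 4*Y²)
Q(L, m) = 6*√(L² + m²)
z = 6987 - 18*√2281 (z = -3*(6*√((-45)² + (4*(-2)²)²) - 1*2329) = -3*(6*√(2025 + (4*4)²) - 2329) = -3*(6*√(2025 + 16²) - 2329) = -3*(6*√(2025 + 256) - 2329) = -3*(6*√2281 - 2329) = -3*(-2329 + 6*√2281) = 6987 - 18*√2281 ≈ 6127.3)
p + z = -4519 + (6987 - 18*√2281) = 2468 - 18*√2281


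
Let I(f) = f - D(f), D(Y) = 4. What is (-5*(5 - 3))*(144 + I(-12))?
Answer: -1280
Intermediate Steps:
I(f) = -4 + f (I(f) = f - 1*4 = f - 4 = -4 + f)
(-5*(5 - 3))*(144 + I(-12)) = (-5*(5 - 3))*(144 + (-4 - 12)) = (-5*2)*(144 - 16) = -10*128 = -1280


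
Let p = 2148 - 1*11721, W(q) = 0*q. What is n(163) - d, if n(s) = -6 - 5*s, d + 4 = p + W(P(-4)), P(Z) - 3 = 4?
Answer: 8756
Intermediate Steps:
P(Z) = 7 (P(Z) = 3 + 4 = 7)
W(q) = 0
p = -9573 (p = 2148 - 11721 = -9573)
d = -9577 (d = -4 + (-9573 + 0) = -4 - 9573 = -9577)
n(163) - d = (-6 - 5*163) - 1*(-9577) = (-6 - 815) + 9577 = -821 + 9577 = 8756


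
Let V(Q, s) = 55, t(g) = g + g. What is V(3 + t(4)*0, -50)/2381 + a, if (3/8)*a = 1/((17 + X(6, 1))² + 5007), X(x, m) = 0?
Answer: 111611/4728666 ≈ 0.023603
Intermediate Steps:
t(g) = 2*g
a = 1/1986 (a = 8/(3*((17 + 0)² + 5007)) = 8/(3*(17² + 5007)) = 8/(3*(289 + 5007)) = (8/3)/5296 = (8/3)*(1/5296) = 1/1986 ≈ 0.00050353)
V(3 + t(4)*0, -50)/2381 + a = 55/2381 + 1/1986 = 111611/4728666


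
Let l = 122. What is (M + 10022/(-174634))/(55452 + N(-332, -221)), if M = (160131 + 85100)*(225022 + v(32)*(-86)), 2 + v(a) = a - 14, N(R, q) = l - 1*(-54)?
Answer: 4788894947172631/4857270076 ≈ 9.8592e+5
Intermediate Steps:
N(R, q) = 176 (N(R, q) = 122 - 1*(-54) = 122 + 54 = 176)
v(a) = -16 + a (v(a) = -2 + (a - 14) = -2 + (-14 + a) = -16 + a)
M = 54844932226 (M = (160131 + 85100)*(225022 + (-16 + 32)*(-86)) = 245231*(225022 + 16*(-86)) = 245231*(225022 - 1376) = 245231*223646 = 54844932226)
(M + 10022/(-174634))/(55452 + N(-332, -221)) = (54844932226 + 10022/(-174634))/(55452 + 176) = (54844932226 + 10022*(-1/174634))/55628 = (54844932226 - 5011/87317)*(1/55628) = (4788894947172631/87317)*(1/55628) = 4788894947172631/4857270076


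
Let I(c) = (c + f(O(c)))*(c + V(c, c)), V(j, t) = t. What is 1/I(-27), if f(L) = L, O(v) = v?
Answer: 1/2916 ≈ 0.00034294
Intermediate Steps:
I(c) = 4*c**2 (I(c) = (c + c)*(c + c) = (2*c)*(2*c) = 4*c**2)
1/I(-27) = 1/(4*(-27)**2) = 1/(4*729) = 1/2916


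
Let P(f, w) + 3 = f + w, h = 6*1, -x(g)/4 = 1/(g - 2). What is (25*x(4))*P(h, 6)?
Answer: -450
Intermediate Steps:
x(g) = -4/(-2 + g) (x(g) = -4/(g - 2) = -4/(-2 + g))
h = 6
P(f, w) = -3 + f + w (P(f, w) = -3 + (f + w) = -3 + f + w)
(25*x(4))*P(h, 6) = (25*(-4/(-2 + 4)))*(-3 + 6 + 6) = (25*(-4/2))*9 = (25*(-4*½))*9 = (25*(-2))*9 = -50*9 = -450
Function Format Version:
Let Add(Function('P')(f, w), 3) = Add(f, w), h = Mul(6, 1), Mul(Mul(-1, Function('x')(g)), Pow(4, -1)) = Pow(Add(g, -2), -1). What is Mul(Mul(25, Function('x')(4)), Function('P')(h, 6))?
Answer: -450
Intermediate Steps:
Function('x')(g) = Mul(-4, Pow(Add(-2, g), -1)) (Function('x')(g) = Mul(-4, Pow(Add(g, -2), -1)) = Mul(-4, Pow(Add(-2, g), -1)))
h = 6
Function('P')(f, w) = Add(-3, f, w) (Function('P')(f, w) = Add(-3, Add(f, w)) = Add(-3, f, w))
Mul(Mul(25, Function('x')(4)), Function('P')(h, 6)) = Mul(Mul(25, Mul(-4, Pow(Add(-2, 4), -1))), Add(-3, 6, 6)) = Mul(Mul(25, Mul(-4, Pow(2, -1))), 9) = Mul(Mul(25, Mul(-4, Rational(1, 2))), 9) = Mul(Mul(25, -2), 9) = Mul(-50, 9) = -450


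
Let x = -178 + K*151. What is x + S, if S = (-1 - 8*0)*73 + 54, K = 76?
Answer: 11279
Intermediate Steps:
S = -19 (S = (-1 + 0)*73 + 54 = -1*73 + 54 = -73 + 54 = -19)
x = 11298 (x = -178 + 76*151 = -178 + 11476 = 11298)
x + S = 11298 - 19 = 11279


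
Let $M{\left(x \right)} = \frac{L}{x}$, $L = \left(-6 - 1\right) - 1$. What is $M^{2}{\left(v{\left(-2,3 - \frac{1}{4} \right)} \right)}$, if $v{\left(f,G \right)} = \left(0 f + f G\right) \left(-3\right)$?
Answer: $\frac{256}{1089} \approx 0.23508$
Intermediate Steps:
$L = -8$ ($L = -7 - 1 = -8$)
$v{\left(f,G \right)} = - 3 G f$ ($v{\left(f,G \right)} = \left(0 + G f\right) \left(-3\right) = G f \left(-3\right) = - 3 G f$)
$M{\left(x \right)} = - \frac{8}{x}$
$M^{2}{\left(v{\left(-2,3 - \frac{1}{4} \right)} \right)} = \left(- \frac{8}{\left(-3\right) \left(3 - \frac{1}{4}\right) \left(-2\right)}\right)^{2} = \left(- \frac{8}{\left(-3\right) \frac{11}{4} \left(-2\right)}\right)^{2} = \left(- \frac{8}{\frac{33}{2}}\right)^{2} = \left(\left(-8\right) \frac{2}{33}\right)^{2} = \left(- \frac{16}{33}\right)^{2} = \frac{256}{1089}$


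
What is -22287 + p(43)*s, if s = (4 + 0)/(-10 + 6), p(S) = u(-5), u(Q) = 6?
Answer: -22293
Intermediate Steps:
p(S) = 6
s = -1 (s = 4/(-4) = 4*(-¼) = -1)
-22287 + p(43)*s = -22287 + 6*(-1) = -22287 - 6 = -22293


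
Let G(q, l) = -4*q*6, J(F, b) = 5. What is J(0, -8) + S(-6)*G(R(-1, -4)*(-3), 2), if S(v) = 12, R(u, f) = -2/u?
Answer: 1733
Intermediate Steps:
G(q, l) = -24*q
J(0, -8) + S(-6)*G(R(-1, -4)*(-3), 2) = 5 + 12*(-24*(-2/(-1))*(-3)) = 5 + 12*(-24*(-2*(-1))*(-3)) = 5 + 12*(-48*(-3)) = 5 + 12*(-24*(-6)) = 5 + 12*144 = 5 + 1728 = 1733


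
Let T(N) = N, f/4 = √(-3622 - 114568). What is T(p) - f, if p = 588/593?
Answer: 588/593 - 4*I*√118190 ≈ 0.99157 - 1375.2*I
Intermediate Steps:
f = 4*I*√118190 (f = 4*√(-3622 - 114568) = 4*√(-118190) = 4*(I*√118190) = 4*I*√118190 ≈ 1375.2*I)
p = 588/593 (p = 588*(1/593) = 588/593 ≈ 0.99157)
T(p) - f = 588/593 - 4*I*√118190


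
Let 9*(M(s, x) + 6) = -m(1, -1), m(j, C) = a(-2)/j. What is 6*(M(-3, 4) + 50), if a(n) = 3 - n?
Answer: 782/3 ≈ 260.67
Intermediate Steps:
m(j, C) = 5/j (m(j, C) = (3 - 1*(-2))/j = (3 + 2)/j = 5/j)
M(s, x) = -59/9 (M(s, x) = -6 + (-5/1)/9 = -6 + (-5)/9 = -6 + (-1*5)/9 = -6 + (⅑)*(-5) = -6 - 5/9 = -59/9)
6*(M(-3, 4) + 50) = 6*(-59/9 + 50) = 6*(391/9) = 782/3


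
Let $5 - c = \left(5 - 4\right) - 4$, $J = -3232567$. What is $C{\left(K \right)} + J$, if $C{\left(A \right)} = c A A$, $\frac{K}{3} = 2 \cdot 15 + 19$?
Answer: $-3059695$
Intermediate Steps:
$K = 147$ ($K = 3 \left(2 \cdot 15 + 19\right) = 3 \left(30 + 19\right) = 3 \cdot 49 = 147$)
$c = 8$ ($c = 5 - \left(\left(5 - 4\right) - 4\right) = 5 - \left(1 - 4\right) = 5 - -3 = 5 + 3 = 8$)
$C{\left(A \right)} = 8 A^{2}$ ($C{\left(A \right)} = 8 A A = 8 A^{2}$)
$C{\left(K \right)} + J = 8 \cdot 147^{2} - 3232567 = 8 \cdot 21609 - 3232567 = 172872 - 3232567 = -3059695$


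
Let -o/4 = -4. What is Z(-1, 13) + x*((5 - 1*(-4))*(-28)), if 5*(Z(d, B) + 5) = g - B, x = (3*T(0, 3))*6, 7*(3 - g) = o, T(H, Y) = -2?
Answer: 317259/35 ≈ 9064.5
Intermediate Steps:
o = 16 (o = -4*(-4) = 16)
g = 5/7 (g = 3 - ⅐*16 = 3 - 16/7 = 5/7 ≈ 0.71429)
x = -36 (x = (3*(-2))*6 = -6*6 = -36)
Z(d, B) = -34/7 - B/5 (Z(d, B) = -5 + (5/7 - B)/5 = -5 + (⅐ - B/5) = -34/7 - B/5)
Z(-1, 13) + x*((5 - 1*(-4))*(-28)) = (-34/7 - ⅕*13) - 36*(5 - 1*(-4))*(-28) = (-34/7 - 13/5) - 36*(5 + 4)*(-28) = -261/35 - 324*(-28) = -261/35 - 36*(-252) = -261/35 + 9072 = 317259/35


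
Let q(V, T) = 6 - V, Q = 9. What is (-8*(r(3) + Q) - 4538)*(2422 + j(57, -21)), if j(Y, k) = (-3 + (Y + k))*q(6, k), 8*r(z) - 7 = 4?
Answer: -11192062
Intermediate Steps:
r(z) = 11/8 (r(z) = 7/8 + (⅛)*4 = 7/8 + ½ = 11/8)
j(Y, k) = 0 (j(Y, k) = (-3 + (Y + k))*(6 - 1*6) = (-3 + Y + k)*(6 - 6) = (-3 + Y + k)*0 = 0)
(-8*(r(3) + Q) - 4538)*(2422 + j(57, -21)) = (-8*(11/8 + 9) - 4538)*(2422 + 0) = (-8*83/8 - 4538)*2422 = (-83 - 4538)*2422 = -4621*2422 = -11192062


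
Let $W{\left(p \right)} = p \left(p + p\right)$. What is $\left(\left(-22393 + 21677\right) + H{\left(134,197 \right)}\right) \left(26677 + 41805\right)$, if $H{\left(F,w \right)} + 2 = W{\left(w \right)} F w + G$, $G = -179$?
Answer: $140316814826294$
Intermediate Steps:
$W{\left(p \right)} = 2 p^{2}$ ($W{\left(p \right)} = p 2 p = 2 p^{2}$)
$H{\left(F,w \right)} = -181 + 2 F w^{3}$ ($H{\left(F,w \right)} = -2 + \left(2 w^{2} F w - 179\right) = -2 + \left(2 F w^{2} w - 179\right) = -2 + \left(2 F w^{3} - 179\right) = -2 + \left(-179 + 2 F w^{3}\right) = -181 + 2 F w^{3}$)
$\left(\left(-22393 + 21677\right) + H{\left(134,197 \right)}\right) \left(26677 + 41805\right) = \left(\left(-22393 + 21677\right) - \left(181 - 268 \cdot 197^{3}\right)\right) \left(26677 + 41805\right) = \left(-716 - \left(181 - 2048959964\right)\right) 68482 = \left(-716 + \left(-181 + 2048959964\right)\right) 68482 = \left(-716 + 2048959783\right) 68482 = 2048959067 \cdot 68482 = 140316814826294$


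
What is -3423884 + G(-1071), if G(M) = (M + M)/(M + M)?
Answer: -3423883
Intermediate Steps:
G(M) = 1 (G(M) = (2*M)/((2*M)) = (2*M)*(1/(2*M)) = 1)
-3423884 + G(-1071) = -3423884 + 1 = -3423883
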